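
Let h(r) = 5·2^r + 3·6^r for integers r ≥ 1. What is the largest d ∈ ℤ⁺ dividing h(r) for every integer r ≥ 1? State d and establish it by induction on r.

Computing the first values: h(1) = 28 and h(2) = 128; gcd(28, 128) = 4, so d ≤ 4.
We prove 4 | 5·2^r + 3·6^r for all r ≥ 1 by induction on r.
When r = 1: h(1) = 28 = 4·(7), so 4 | h(1).
For the inductive step, assume it holds for an arbitrary j ≥ 1, i.e. 4 | h(j). Then
h(j+1) − 6·h(j) = (5·2^(j+1) + 3·6^(j+1)) − 6·(5·2^j + 3·6^j) = (5)·2^j·(2 − 6) = (-20)·2^j. Since 4 | h(j) by the inductive hypothesis, 4 | 6·h(j); and 4 | -20 since -20 = 4·-5. Therefore 4 | h(j+1).
Hence, by induction on r, the claim holds for every r ≥ 1.
Therefore the largest such d is 4.

d = 4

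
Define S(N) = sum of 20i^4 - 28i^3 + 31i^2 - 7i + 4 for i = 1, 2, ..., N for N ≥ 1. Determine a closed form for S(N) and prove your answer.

We claim S(N) = N(4N^4 + 3N^3 + 3N^2 + 5N + 5) for all N ≥ 1.
Base case (N = 1): S(1) = 20, and the closed form gives 20. They agree.
Suppose the result is true for N = i, so S(i) = i(4i^4 + 3i^3 + 3i^2 + 5i + 5).
Then S(i+1) = S(i) + (20i^4 + 52i^3 + 67i^2 + 51i + 20) = (i(4i^4 + 3i^3 + 3i^2 + 5i + 5)) + (20i^4 + 52i^3 + 67i^2 + 51i + 20).
Simplifying, S(i+1) = (i + 1)(4i^4 + 19i^3 + 36i^2 + 36i + 20) = (i+1)(4(i+1)^4 + 3(i+1)^3 + 3(i+1)^2 + 5(i+1) + 5),
which is the closed form with N = i+1.
By the principle of mathematical induction, the result holds for all N ≥ 1.

S(N) = N(4N^4 + 3N^3 + 3N^2 + 5N + 5)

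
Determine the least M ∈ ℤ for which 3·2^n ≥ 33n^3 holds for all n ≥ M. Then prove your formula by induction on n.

M = 16

At n = 15: 98304 < 111375, so the inequality fails and M ≥ 16. We prove 3·2^n ≥ 33n^3 for all n ≥ 16.
Base step (n = 16): 3·2^n = 196608 and 33n^3 = 135168, so 196608 ≥ 135168.
Inductive step: assume the claim holds for n = k, so 3·2^k ≥ 33k^3.
Then 3·2^(k + 1) = 2·(3·2^k) ≥ 2·(33k^3).
Also, for k ≥ 16 we have 2·(33k^3) ≥ 33(k+1)^3, since 2 ≥ (1 + 1/k)^3 for all k ≥ 16.
Combining, 3·2^(k + 1) ≥ 33(k+1)^3.
Hence, by induction on n, the claim holds for every n ≥ 16.
Hence the smallest such M is 16.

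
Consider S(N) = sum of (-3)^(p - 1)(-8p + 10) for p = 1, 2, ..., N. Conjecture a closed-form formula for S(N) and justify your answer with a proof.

We claim S(N) = 2(-3)^N(N - 1) + 2 for all N ≥ 1.
When N = 1: S(1) = 2, and the closed form gives 2. They agree.
Suppose the result is true for N = p, so S(p) = 2(-3)^p(p - 1) + 2.
Then S(p+1) = S(p) + ((-3)^p(-8p + 2)) = (2(-3)^p(p - 1) + 2) + ((-3)^p(-8p + 2)).
Simplifying, S(p+1) = -6(-3)^p·p + 2 = 2(-3)^(p+1)((p+1) - 1) + 2,
which is the closed form with N = p+1.
This completes the induction.

S(N) = 2(-3)^N(N - 1) + 2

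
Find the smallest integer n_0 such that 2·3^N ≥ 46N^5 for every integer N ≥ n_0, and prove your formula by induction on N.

At N = 15: 28697814 < 34931250, so the inequality fails and n_0 ≥ 16. We prove 2·3^N ≥ 46N^5 for all N ≥ 16.
For the base case N = 16: 2·3^N = 86093442 and 46N^5 = 48234496, so 86093442 ≥ 48234496.
Inductive step: assume the claim holds for N = m, so 2·3^m ≥ 46m^5.
Then 2·3^(m + 1) = 3·(2·3^m) ≥ 3·(46m^5).
Also, for m ≥ 16 we have 3·(46m^5) ≥ 46(m+1)^5, since 3 ≥ (1 + 1/m)^5 for all m ≥ 16.
Combining, 2·3^(m + 1) ≥ 46(m+1)^5.
This completes the induction.
Hence the smallest such n_0 is 16.

n_0 = 16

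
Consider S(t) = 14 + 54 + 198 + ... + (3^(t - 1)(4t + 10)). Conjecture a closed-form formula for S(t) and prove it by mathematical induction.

S(t) = 2·3^t(t + 2) - 4

We claim S(t) = 2·3^t(t + 2) - 4 for all t ≥ 1.
Base case (t = 1): S(1) = 14, and the closed form gives 14. They agree.
Inductive step: assume the claim holds for t = p, so S(p) = 2·3^p(p + 2) - 4.
Then S(p+1) = S(p) + (3^p(4p + 14)) = (2·3^p(p + 2) - 4) + (3^p(4p + 14)).
Simplifying, S(p+1) = 6·3^p·p + 18·3^p - 4 = 2·3^(p+1)((p+1) + 2) - 4,
which is the closed form with t = p+1.
By induction, the statement is established for all t ≥ 1.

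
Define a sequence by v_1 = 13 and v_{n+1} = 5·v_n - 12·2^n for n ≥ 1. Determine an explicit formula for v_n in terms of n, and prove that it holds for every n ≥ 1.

Computing the first terms: v_1 = 13, v_2 = 41, v_3 = 157. This suggests v_n = 2^(n + 2) + 5^n.
Base case (n = 1): the formula gives 13 = 13 = v_1.
Inductive step: assume the claim holds for n = j, so v_j = 2^(j + 2) + 5^j.
Then v_{j+1} = 5·v_j - 12·2^j = 5·(2^(j + 2) + 5^j) - 12·2^j = 2^(j + 3) + 5^(j + 1) = 2^((j+1) + 2) + 5^(j+1),
which is the claimed formula at n = j+1.
By the principle of mathematical induction, the result holds for all n ≥ 1.

v_n = 2^(n + 2) + 5^n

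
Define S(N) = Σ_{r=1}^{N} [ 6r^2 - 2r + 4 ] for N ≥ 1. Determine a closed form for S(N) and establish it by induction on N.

S(N) = 2N(N^2 + N + 2)

We claim S(N) = 2N(N^2 + N + 2) for all N ≥ 1.
Base case (N = 1): S(1) = 8, and the closed form gives 8. They agree.
Inductive step: assume the claim holds for N = r, so S(r) = 2r(r^2 + r + 2).
Then S(r+1) = S(r) + (6r^2 + 10r + 8) = (2r(r^2 + r + 2)) + (6r^2 + 10r + 8).
Simplifying, S(r+1) = 2(r + 1)(r^2 + 3r + 4) = 2(r+1)((r+1)^2 + (r+1) + 2),
which is the closed form with N = r+1.
Hence, by induction on N, the claim holds for every N ≥ 1.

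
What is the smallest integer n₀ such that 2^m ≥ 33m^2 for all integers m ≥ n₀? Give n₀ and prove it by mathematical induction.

At m = 12: 4096 < 4752, so the inequality fails and n₀ ≥ 13. We prove 2^m ≥ 33m^2 for all m ≥ 13.
When m = 13: 2^m = 8192 and 33m^2 = 5577, so 8192 ≥ 5577.
For the inductive step, assume it holds for an arbitrary p ≥ 13, so 2^p ≥ 33p^2.
Then 2^(p + 1) = 2·(2^p) ≥ 2·(33p^2).
Also, for p ≥ 13 we have 2·(33p^2) ≥ 33(p+1)^2, since 2 ≥ (1 + 1/p)^2 for all p ≥ 13.
Combining, 2^(p + 1) ≥ 33(p+1)^2.
By induction, the statement is established for all m ≥ 13.
Hence the smallest such n₀ is 13.

n₀ = 13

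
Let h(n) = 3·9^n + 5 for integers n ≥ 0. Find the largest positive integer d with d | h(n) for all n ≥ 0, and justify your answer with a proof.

d = 8

Computing the first values: h(0) = 8 and h(1) = 32; gcd(8, 32) = 8, so d ≤ 8.
We prove 8 | 3·9^n + 5 for all n ≥ 0 by induction on n.
For the base case n = 0: h(0) = 8 = 8·(1), so 8 | h(0).
Inductive step: suppose the statement holds for some p ≥ 0, i.e. 8 | h(p). Then
h(p+1) = 3·9^(p+1) + 5 = 9·(3·9^p + 5) - 40 = 9·h(p) - 40. The first term is divisible by 8 by the inductive hypothesis, and -40 is divisible by 8. Hence 8 | h(p+1).
This completes the induction.
Therefore the largest such d is 8.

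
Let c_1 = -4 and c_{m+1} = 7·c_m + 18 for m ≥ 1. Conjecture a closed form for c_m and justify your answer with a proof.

Computing the first terms: c_1 = -4, c_2 = -10, c_3 = -52. This suggests c_m = -7^(m - 1) - 3.
Base step (m = 1): the formula gives -4 = -4 = c_1.
Inductive step: suppose the statement holds for some i ≥ 1, so c_i = -7^(i - 1) - 3.
Then c_{i+1} = 7·c_i + 18 = 7·(-7^(i - 1) - 3) + 18 = -7^i - 3 = -7^((i+1) - 1) - 3,
which is the claimed formula at m = i+1.
By induction, the statement is established for all m ≥ 1.

c_m = -7^(m - 1) - 3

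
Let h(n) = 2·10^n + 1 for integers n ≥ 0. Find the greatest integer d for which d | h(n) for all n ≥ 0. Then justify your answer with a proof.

Computing the first values: h(0) = 3 and h(1) = 21; gcd(3, 21) = 3, so d ≤ 3.
We prove 3 | 2·10^n + 1 for all n ≥ 0 by induction on n.
When n = 0: h(0) = 3 = 3·(1), so 3 | h(0).
Suppose the result is true for n = j, i.e. 3 | h(j). Then
h(j+1) = 2·10^(j+1) + 1 = 10·(2·10^j + 1) - 9 = 10·h(j) - 9. The first term is divisible by 3 by the inductive hypothesis, and -9 is divisible by 3. Hence 3 | h(j+1).
Hence, by induction on n, the claim holds for every n ≥ 0.
Therefore the largest such d is 3.

d = 3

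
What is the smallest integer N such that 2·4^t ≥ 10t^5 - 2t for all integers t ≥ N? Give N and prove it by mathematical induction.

N = 10

At t = 9: 524288 < 590472, so the inequality fails and N ≥ 10. We prove 2·4^t ≥ 10t^5 - 2t for all t ≥ 10.
Base step (t = 10): 2·4^t = 2097152 and 10t^5 - 2t = 999980, so 2097152 ≥ 999980.
For the inductive step, assume it holds for an arbitrary p ≥ 10, so 2·4^p ≥ 10p^5 - 2p.
Then 2·4^(p + 1) = 4·(2·4^p) ≥ 4·(10p^5 - 2p).
Also, for p ≥ 10 we have 4·(10p^5 - 2p) ≥ 10(p+1)^5 - 2(p+1), since 4·(10p^5 - 2p) − (10(p+1)^5 - 2(p+1)) = 30p^5 - 50p^4 - 100p^3 - 100p^2 - 56p - 8, which is nonnegative for all p ≥ 10.
Combining, 2·4^(p + 1) ≥ 10(p+1)^5 - 2(p+1).
By induction, the statement is established for all t ≥ 10.
Hence the smallest such N is 10.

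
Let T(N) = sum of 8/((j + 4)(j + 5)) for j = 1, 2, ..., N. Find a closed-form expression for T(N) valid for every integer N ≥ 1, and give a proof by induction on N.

We claim T(N) = 8N/(5(N + 5)) for all N ≥ 1.
Base step (N = 1): T(1) = 4/15, and the closed form gives 4/15. They agree.
Suppose the result is true for N = j, so T(j) = 8j/(5(j + 5)).
Then T(j+1) = T(j) + (8/((j + 5)(j + 6))) = (8j/(5(j + 5))) + (8/((j + 5)(j + 6))).
Simplifying, T(j+1) = 8(j + 1)/(5(j + 6)) = 8(j+1)/(5((j+1) + 5)),
which is the closed form with N = j+1.
This completes the induction.

T(N) = 8N/(5(N + 5))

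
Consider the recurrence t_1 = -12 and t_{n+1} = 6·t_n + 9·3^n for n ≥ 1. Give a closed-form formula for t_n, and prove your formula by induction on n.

Computing the first terms: t_1 = -12, t_2 = -45, t_3 = -189. This suggests t_n = -3^(n + 1) - 3·6^(n - 1).
For the base case n = 1: the formula gives -12 = -12 = t_1.
Inductive step: assume the claim holds for n = r, so t_r = -3^(r + 1) - 3·6^(r - 1).
Then t_{r+1} = 6·t_r + 9·3^r = 6·(-3^(r + 1) - 3·6^(r - 1)) + 9·3^r = -3^(r + 2) - 3·6^r = -3^((r+1) + 1) - 3·6^((r+1) - 1),
which is the claimed formula at n = r+1.
By the principle of mathematical induction, the result holds for all n ≥ 1.

t_n = -3^(n + 1) - 3·6^(n - 1)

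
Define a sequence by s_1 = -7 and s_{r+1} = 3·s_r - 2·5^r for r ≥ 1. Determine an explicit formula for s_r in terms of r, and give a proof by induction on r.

s_r = -2·3^(r - 1) - 5^r

Computing the first terms: s_1 = -7, s_2 = -31, s_3 = -143. This suggests s_r = -2·3^(r - 1) - 5^r.
For the base case r = 1: the formula gives -7 = -7 = s_1.
For the inductive step, assume it holds for an arbitrary k ≥ 1, so s_k = -2·3^(k - 1) - 5^k.
Then s_{k+1} = 3·s_k - 2·5^k = 3·(-2·3^(k - 1) - 5^k) - 2·5^k = -2·3^k - 5^(k + 1) = -2·3^((k+1) - 1) - 5^(k+1),
which is the claimed formula at r = k+1.
By induction, the statement is established for all r ≥ 1.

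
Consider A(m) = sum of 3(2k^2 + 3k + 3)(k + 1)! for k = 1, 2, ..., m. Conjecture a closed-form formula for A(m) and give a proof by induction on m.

We claim A(m) = (6m + 3)(m + 2)! - 6 for all m ≥ 1.
When m = 1: A(1) = 48, and the closed form gives 48. They agree.
Inductive step: assume the claim holds for m = k, so A(k) = (6k + 3)(k + 2)! - 6.
Then A(k+1) = A(k) + (3(2k^2 + 7k + 8)(k + 2)!) = ((6k + 3)(k + 2)! - 6) + (3(2k^2 + 7k + 8)(k + 2)!).
Simplifying, A(k+1) = (6(k+1) + 3)((k+1) + 2)! - 6,
which is the closed form with m = k+1.
By induction, the statement is established for all m ≥ 1.

A(m) = (6m + 3)(m + 2)! - 6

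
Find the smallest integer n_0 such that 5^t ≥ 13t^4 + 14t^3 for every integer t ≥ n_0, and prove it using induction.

At t = 6: 15625 < 19872, so the inequality fails and n_0 ≥ 7. We prove 5^t ≥ 13t^4 + 14t^3 for all t ≥ 7.
For the base case t = 7: 5^t = 78125 and 13t^4 + 14t^3 = 36015, so 78125 ≥ 36015.
Inductive step: suppose the statement holds for some i ≥ 7, so 5^i ≥ 13i^4 + 14i^3.
Then 5^(i + 1) = 5·(5^i) ≥ 5·(13i^4 + 14i^3).
Also, for i ≥ 7 we have 5·(13i^4 + 14i^3) ≥ 13(i+1)^4 + 14(i+1)^3, since 5·(13i^4 + 14i^3) − (13(i+1)^4 + 14(i+1)^3) = 52i^4 + 4i^3 - 120i^2 - 94i - 27, which is nonnegative for all i ≥ 7.
Combining, 5^(i + 1) ≥ 13(i+1)^4 + 14(i+1)^3.
Hence, by induction on t, the claim holds for every t ≥ 7.
Hence the smallest such n_0 is 7.

n_0 = 7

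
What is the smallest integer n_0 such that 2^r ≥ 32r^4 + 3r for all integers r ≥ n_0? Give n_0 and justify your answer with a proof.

At r = 23: 8388608 < 8954981, so the inequality fails and n_0 ≥ 24. We prove 2^r ≥ 32r^4 + 3r for all r ≥ 24.
When r = 24: 2^r = 16777216 and 32r^4 + 3r = 10616904, so 16777216 ≥ 10616904.
For the inductive step, assume it holds for an arbitrary m ≥ 24, so 2^m ≥ 32m^4 + 3m.
Then 2^(m + 1) = 2·(2^m) ≥ 2·(32m^4 + 3m).
Also, for m ≥ 24 we have 2·(32m^4 + 3m) ≥ 32(m+1)^4 + 3(m+1), since 2·(32m^4 + 3m) − (32(m+1)^4 + 3(m+1)) = 32m^4 - 128m^3 - 192m^2 - 125m - 35, which is nonnegative for all m ≥ 24.
Combining, 2^(m + 1) ≥ 32(m+1)^4 + 3(m+1).
This completes the induction.
Hence the smallest such n_0 is 24.

n_0 = 24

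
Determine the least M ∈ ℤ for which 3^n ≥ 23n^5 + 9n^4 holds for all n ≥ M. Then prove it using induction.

M = 16

At n = 15: 14348907 < 17921250, so the inequality fails and M ≥ 16. We prove 3^n ≥ 23n^5 + 9n^4 for all n ≥ 16.
When n = 16: 3^n = 43046721 and 23n^5 + 9n^4 = 24707072, so 43046721 ≥ 24707072.
For the inductive step, assume it holds for an arbitrary r ≥ 16, so 3^r ≥ 23r^5 + 9r^4.
Then 3^(r + 1) = 3·(3^r) ≥ 3·(23r^5 + 9r^4).
Also, for r ≥ 16 we have 3·(23r^5 + 9r^4) ≥ 23(r+1)^5 + 9(r+1)^4, since 3·(23r^5 + 9r^4) − (23(r+1)^5 + 9(r+1)^4) = 46r^5 - 97r^4 - 266r^3 - 284r^2 - 151r - 32, which is nonnegative for all r ≥ 16.
Combining, 3^(r + 1) ≥ 23(r+1)^5 + 9(r+1)^4.
By induction, the statement is established for all n ≥ 16.
Hence the smallest such M is 16.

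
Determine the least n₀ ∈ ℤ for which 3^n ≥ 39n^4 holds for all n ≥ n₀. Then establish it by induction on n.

n₀ = 13

At n = 12: 531441 < 808704, so the inequality fails and n₀ ≥ 13. We prove 3^n ≥ 39n^4 for all n ≥ 13.
When n = 13: 3^n = 1594323 and 39n^4 = 1113879, so 1594323 ≥ 1113879.
Inductive step: assume the claim holds for n = p, so 3^p ≥ 39p^4.
Then 3^(p + 1) = 3·(3^p) ≥ 3·(39p^4).
Also, for p ≥ 13 we have 3·(39p^4) ≥ 39(p+1)^4, since 3 ≥ (1 + 1/p)^4 for all p ≥ 13.
Combining, 3^(p + 1) ≥ 39(p+1)^4.
By the principle of mathematical induction, the result holds for all n ≥ 13.
Hence the smallest such n₀ is 13.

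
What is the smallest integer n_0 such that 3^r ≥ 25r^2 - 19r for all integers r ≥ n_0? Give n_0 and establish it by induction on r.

n_0 = 7

At r = 6: 729 < 786, so the inequality fails and n_0 ≥ 7. We prove 3^r ≥ 25r^2 - 19r for all r ≥ 7.
For the base case r = 7: 3^r = 2187 and 25r^2 - 19r = 1092, so 2187 ≥ 1092.
Inductive step: suppose the statement holds for some m ≥ 7, so 3^m ≥ 25m^2 - 19m.
Then 3^(m + 1) = 3·(3^m) ≥ 3·(25m^2 - 19m).
Also, for m ≥ 7 we have 3·(25m^2 - 19m) ≥ 25(m+1)^2 - 19(m+1), since 3·(25m^2 - 19m) − (25(m+1)^2 - 19(m+1)) = 50m^2 - 88m - 6, which is nonnegative for all m ≥ 7.
Combining, 3^(m + 1) ≥ 25(m+1)^2 - 19(m+1).
By induction, the statement is established for all r ≥ 7.
Hence the smallest such n_0 is 7.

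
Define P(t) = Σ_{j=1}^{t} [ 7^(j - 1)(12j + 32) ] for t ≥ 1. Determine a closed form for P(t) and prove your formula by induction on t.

P(t) = 7^t(2t + 5) - 5

We claim P(t) = 7^t(2t + 5) - 5 for all t ≥ 1.
When t = 1: P(1) = 44, and the closed form gives 44. They agree.
For the inductive step, assume it holds for an arbitrary j ≥ 1, so P(j) = 7^j(2j + 5) - 5.
Then P(j+1) = P(j) + (7^j(12j + 44)) = (7^j(2j + 5) - 5) + (7^j(12j + 44)).
Simplifying, P(j+1) = 14·7^j·j + 49·7^j - 5 = 7^(j+1)(2(j+1) + 5) - 5,
which is the closed form with t = j+1.
This completes the induction.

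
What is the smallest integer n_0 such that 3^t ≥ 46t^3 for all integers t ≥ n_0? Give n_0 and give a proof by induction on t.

n_0 = 10

At t = 9: 19683 < 33534, so the inequality fails and n_0 ≥ 10. We prove 3^t ≥ 46t^3 for all t ≥ 10.
Base case (t = 10): 3^t = 59049 and 46t^3 = 46000, so 59049 ≥ 46000.
Inductive step: assume the claim holds for t = k, so 3^k ≥ 46k^3.
Then 3^(k + 1) = 3·(3^k) ≥ 3·(46k^3).
Also, for k ≥ 10 we have 3·(46k^3) ≥ 46(k+1)^3, since 3 ≥ (1 + 1/k)^3 for all k ≥ 10.
Combining, 3^(k + 1) ≥ 46(k+1)^3.
Hence, by induction on t, the claim holds for every t ≥ 10.
Hence the smallest such n_0 is 10.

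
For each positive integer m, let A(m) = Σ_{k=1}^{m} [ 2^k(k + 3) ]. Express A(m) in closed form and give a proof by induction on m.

We claim A(m) = 2·2^m(m + 2) - 4 for all m ≥ 1.
When m = 1: A(1) = 8, and the closed form gives 8. They agree.
For the inductive step, assume it holds for an arbitrary k ≥ 1, so A(k) = 2·2^k(k + 2) - 4.
Then A(k+1) = A(k) + (2^(k + 1)(k + 4)) = (2·2^k(k + 2) - 4) + (2^(k + 1)(k + 4)).
Simplifying, A(k+1) = 4·2^k·k + 12·2^k - 4 = 2·2^(k+1)((k+1) + 2) - 4,
which is the closed form with m = k+1.
By the principle of mathematical induction, the result holds for all m ≥ 1.

A(m) = 2·2^m(m + 2) - 4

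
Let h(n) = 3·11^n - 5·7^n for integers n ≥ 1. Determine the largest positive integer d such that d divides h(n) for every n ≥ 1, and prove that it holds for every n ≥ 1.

d = 2

Computing the first values: h(1) = -2 and h(2) = 118; gcd(-2, 118) = 2, so d ≤ 2.
We prove 2 | 3·11^n - 5·7^n for all n ≥ 1 by induction on n.
When n = 1: h(1) = -2 = 2·(-1), so 2 | h(1).
Inductive step: assume the claim holds for n = k, i.e. 2 | h(k). Then
h(k+1) − 11·h(k) = (3·11^(k+1) - 5·7^(k+1)) − 11·(3·11^k - 5·7^k) = (-5)·7^k·(7 − 11) = (20)·7^k. Since 2 | h(k) by the inductive hypothesis, 2 | 11·h(k); and 2 | 20 since 20 = 2·10. Therefore 2 | h(k+1).
Hence, by induction on n, the claim holds for every n ≥ 1.
Therefore the largest such d is 2.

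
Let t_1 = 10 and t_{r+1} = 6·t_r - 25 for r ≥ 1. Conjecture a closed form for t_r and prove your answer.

t_r = 5·6^(r - 1) + 5

Computing the first terms: t_1 = 10, t_2 = 35, t_3 = 185. This suggests t_r = 5·6^(r - 1) + 5.
For the base case r = 1: the formula gives 10 = 10 = t_1.
For the inductive step, assume it holds for an arbitrary m ≥ 1, so t_m = 5·6^(m - 1) + 5.
Then t_{m+1} = 6·t_m - 25 = 6·(5·6^(m - 1) + 5) - 25 = 5·6^m + 5 = 5·6^((m+1) - 1) + 5,
which is the claimed formula at r = m+1.
By induction, the statement is established for all r ≥ 1.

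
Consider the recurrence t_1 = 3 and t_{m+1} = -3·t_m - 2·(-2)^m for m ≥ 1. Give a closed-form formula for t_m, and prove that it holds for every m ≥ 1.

t_m = (-2)^(m + 1) - (-3)^(m - 1)

Computing the first terms: t_1 = 3, t_2 = -5, t_3 = 7. This suggests t_m = (-2)^(m + 1) - (-3)^(m - 1).
When m = 1: the formula gives 3 = 3 = t_1.
Inductive step: assume the claim holds for m = j, so t_j = (-2)^(j + 1) - (-3)^(j - 1).
Then t_{j+1} = -3·t_j - 2·(-2)^j = -3·((-2)^(j + 1) - (-3)^(j - 1)) - 2·(-2)^j = (-2)^(j + 2) - (-3)^j = (-2)^((j+1) + 1) - (-3)^((j+1) - 1),
which is the claimed formula at m = j+1.
By induction, the statement is established for all m ≥ 1.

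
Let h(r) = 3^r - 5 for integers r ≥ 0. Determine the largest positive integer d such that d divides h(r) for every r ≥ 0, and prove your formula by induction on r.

Computing the first values: h(0) = -4 and h(1) = -2; gcd(-4, -2) = 2, so d ≤ 2.
We prove 2 | 3^r - 5 for all r ≥ 0 by induction on r.
For the base case r = 0: h(0) = -4 = 2·(-2), so 2 | h(0).
Suppose the result is true for r = p, i.e. 2 | h(p). Then
h(p+1) = 3^(p+1) - 5 = 3·(3^p - 5) + 10 = 3·h(p) + 10. The first term is divisible by 2 by the inductive hypothesis, and 10 is divisible by 2. Hence 2 | h(p+1).
Hence, by induction on r, the claim holds for every r ≥ 0.
Therefore the largest such d is 2.

d = 2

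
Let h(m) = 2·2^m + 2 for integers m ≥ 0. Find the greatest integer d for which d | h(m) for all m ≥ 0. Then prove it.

d = 2

Computing the first values: h(0) = 4 and h(1) = 6; gcd(4, 6) = 2, so d ≤ 2.
We prove 2 | 2·2^m + 2 for all m ≥ 0 by induction on m.
Base case (m = 0): h(0) = 4 = 2·(2), so 2 | h(0).
For the inductive step, assume it holds for an arbitrary k ≥ 0, i.e. 2 | h(k). Then
h(k+1) = 2·2^(k+1) + 2 = 2·(2·2^k + 2) - 2 = 2·h(k) - 2. The first term is divisible by 2 by the inductive hypothesis, and -2 is divisible by 2. Hence 2 | h(k+1).
By the principle of mathematical induction, the result holds for all m ≥ 0.
Therefore the largest such d is 2.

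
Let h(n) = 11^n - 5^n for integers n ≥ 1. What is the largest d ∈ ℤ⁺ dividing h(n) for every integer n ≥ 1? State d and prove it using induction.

Computing the first values: h(1) = 6 and h(2) = 96; gcd(6, 96) = 6, so d ≤ 6.
We prove 6 | 11^n - 5^n for all n ≥ 1 by induction on n.
When n = 1: h(1) = 6 = 6·(1), so 6 | h(1).
Inductive step: assume the claim holds for n = k, i.e. 6 | h(k). Then
11^{k+1} − 5^{k+1} = 11·11^k − 5·5^k = 11·(11^k − 5^k) + (6)·5^k. The first term is divisible by 6 by the inductive hypothesis, and the second term (6)·5^k is divisible by 6 since 6 | 6. Hence 6 | h(k+1).
By the principle of mathematical induction, the result holds for all n ≥ 1.
Therefore the largest such d is 6.

d = 6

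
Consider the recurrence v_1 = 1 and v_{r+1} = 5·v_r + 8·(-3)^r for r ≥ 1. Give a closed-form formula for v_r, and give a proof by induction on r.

Computing the first terms: v_1 = 1, v_2 = -19, v_3 = -23. This suggests v_r = -(-3)^r - 2·5^(r - 1).
For the base case r = 1: the formula gives 1 = 1 = v_1.
Inductive step: suppose the statement holds for some k ≥ 1, so v_k = -(-3)^k - 2·5^(k - 1).
Then v_{k+1} = 5·v_k + 8·(-3)^k = 5·(-(-3)^k - 2·5^(k - 1)) + 8·(-3)^k = -(-3)^(k + 1) - 2·5^k = -(-3)^(k+1) - 2·5^((k+1) - 1),
which is the claimed formula at r = k+1.
By induction, the statement is established for all r ≥ 1.

v_r = -(-3)^r - 2·5^(r - 1)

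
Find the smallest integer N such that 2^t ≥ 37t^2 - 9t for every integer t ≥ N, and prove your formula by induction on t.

At t = 12: 4096 < 5220, so the inequality fails and N ≥ 13. We prove 2^t ≥ 37t^2 - 9t for all t ≥ 13.
Base case (t = 13): 2^t = 8192 and 37t^2 - 9t = 6136, so 8192 ≥ 6136.
Suppose the result is true for t = i, so 2^i ≥ 37i^2 - 9i.
Then 2^(i + 1) = 2·(2^i) ≥ 2·(37i^2 - 9i).
Also, for i ≥ 13 we have 2·(37i^2 - 9i) ≥ 37(i+1)^2 - 9(i+1), since 2·(37i^2 - 9i) − (37(i+1)^2 - 9(i+1)) = 37i^2 - 83i - 28, which is nonnegative for all i ≥ 13.
Combining, 2^(i + 1) ≥ 37(i+1)^2 - 9(i+1).
Hence, by induction on t, the claim holds for every t ≥ 13.
Hence the smallest such N is 13.

N = 13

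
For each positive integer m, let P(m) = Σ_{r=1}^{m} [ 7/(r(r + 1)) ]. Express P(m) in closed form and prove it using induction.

We claim P(m) = 7m/(m + 1) for all m ≥ 1.
For the base case m = 1: P(1) = 7/2, and the closed form gives 7/2. They agree.
Inductive step: suppose the statement holds for some r ≥ 1, so P(r) = 7r/(r + 1).
Then P(r+1) = P(r) + (7/((r + 1)(r + 2))) = (7r/(r + 1)) + (7/((r + 1)(r + 2))).
Simplifying, P(r+1) = 7(r + 1)/(r + 2) = 7(r+1)/((r+1) + 1),
which is the closed form with m = r+1.
By induction, the statement is established for all m ≥ 1.

P(m) = 7m/(m + 1)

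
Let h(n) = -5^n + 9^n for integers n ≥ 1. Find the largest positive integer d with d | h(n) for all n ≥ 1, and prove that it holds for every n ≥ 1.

Computing the first values: h(1) = 4 and h(2) = 56; gcd(4, 56) = 4, so d ≤ 4.
We prove 4 | -5^n + 9^n for all n ≥ 1 by induction on n.
For the base case n = 1: h(1) = 4 = 4·(1), so 4 | h(1).
Suppose the result is true for n = j, i.e. 4 | h(j). Then
9^{j+1} − 5^{j+1} = 9·9^j − 5·5^j = 9·(9^j − 5^j) + (4)·5^j. The first term is divisible by 4 by the inductive hypothesis, and the second term (4)·5^j is divisible by 4 since 4 | 4. Hence 4 | h(j+1).
By the principle of mathematical induction, the result holds for all n ≥ 1.
Therefore the largest such d is 4.

d = 4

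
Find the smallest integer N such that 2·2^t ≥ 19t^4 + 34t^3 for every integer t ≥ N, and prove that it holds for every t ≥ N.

N = 21

At t = 20: 2097152 < 3312000, so the inequality fails and N ≥ 21. We prove 2·2^t ≥ 19t^4 + 34t^3 for all t ≥ 21.
For the base case t = 21: 2·2^t = 4194304 and 19t^4 + 34t^3 = 4010013, so 4194304 ≥ 4010013.
Inductive step: suppose the statement holds for some p ≥ 21, so 2·2^p ≥ 19p^4 + 34p^3.
Then 2·2^(p + 1) = 2·(2·2^p) ≥ 2·(19p^4 + 34p^3).
Also, for p ≥ 21 we have 2·(19p^4 + 34p^3) ≥ 19(p+1)^4 + 34(p+1)^3, since 2·(19p^4 + 34p^3) − (19(p+1)^4 + 34(p+1)^3) = 19p^4 - 42p^3 - 216p^2 - 178p - 53, which is nonnegative for all p ≥ 21.
Combining, 2·2^(p + 1) ≥ 19(p+1)^4 + 34(p+1)^3.
By induction, the statement is established for all t ≥ 21.
Hence the smallest such N is 21.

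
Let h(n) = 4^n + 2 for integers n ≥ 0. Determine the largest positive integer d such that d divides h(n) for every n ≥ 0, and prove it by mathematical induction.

Computing the first values: h(0) = 3 and h(1) = 6; gcd(3, 6) = 3, so d ≤ 3.
We prove 3 | 4^n + 2 for all n ≥ 0 by induction on n.
Base case (n = 0): h(0) = 3 = 3·(1), so 3 | h(0).
Inductive step: assume the claim holds for n = i, i.e. 3 | h(i). Then
h(i+1) = 4^(i+1) + 2 = 4·(4^i + 2) - 6 = 4·h(i) - 6. The first term is divisible by 3 by the inductive hypothesis, and -6 is divisible by 3. Hence 3 | h(i+1).
By induction, the statement is established for all n ≥ 0.
Therefore the largest such d is 3.

d = 3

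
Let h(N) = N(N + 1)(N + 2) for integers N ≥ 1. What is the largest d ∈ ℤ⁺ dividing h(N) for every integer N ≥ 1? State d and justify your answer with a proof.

Computing the first values: h(1) = 6 and h(2) = 24; gcd(6, 24) = 6, so d ≤ 6.
We prove 6 | N(N + 1)(N + 2) for all N ≥ 1 by induction on N.
When N = 1: h(1) = 6 = 6·(1), so 6 | h(1).
Suppose the result is true for N = m, i.e. 6 | h(m). Then
h(m+1) − h(m) = (m+1)·(m+2)·(m+3) − m·(m+1)·(m+2) = (m+1)·(m+2)·[(m+3) − m] = 3·(m+1)·(m+2). The product of 2 consecutive integers is divisible by (2)! = 2, so h(m+1) − h(m) is divisible by 3·2 = 6. By the inductive hypothesis 6 | h(m), hence 6 | h(m+1).
This completes the induction.
Therefore the largest such d is 6.

d = 6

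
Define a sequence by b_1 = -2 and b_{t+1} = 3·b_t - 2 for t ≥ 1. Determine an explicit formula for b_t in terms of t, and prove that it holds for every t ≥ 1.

Computing the first terms: b_1 = -2, b_2 = -8, b_3 = -26. This suggests b_t = -3^t + 1.
Base case (t = 1): the formula gives -2 = -2 = b_1.
For the inductive step, assume it holds for an arbitrary j ≥ 1, so b_j = -3^j + 1.
Then b_{j+1} = 3·b_j - 2 = 3·(-3^j + 1) - 2 = -3^(j + 1) + 1,
which is the claimed formula at t = j+1.
By induction, the statement is established for all t ≥ 1.

b_t = -3^t + 1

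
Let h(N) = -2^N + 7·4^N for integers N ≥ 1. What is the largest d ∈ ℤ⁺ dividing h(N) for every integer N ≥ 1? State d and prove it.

d = 2

Computing the first values: h(1) = 26 and h(2) = 108; gcd(26, 108) = 2, so d ≤ 2.
We prove 2 | -2^N + 7·4^N for all N ≥ 1 by induction on N.
For the base case N = 1: h(1) = 26 = 2·(13), so 2 | h(1).
Inductive step: assume the claim holds for N = r, i.e. 2 | h(r). Then
h(r+1) − 4·h(r) = (-2^(r+1) + 7·4^(r+1)) − 4·(-2^r + 7·4^r) = (-1)·2^r·(2 − 4) = (2)·2^r. Since 2 | h(r) by the inductive hypothesis, 2 | 4·h(r); and 2 | 2 since 2 = 2·1. Therefore 2 | h(r+1).
This completes the induction.
Therefore the largest such d is 2.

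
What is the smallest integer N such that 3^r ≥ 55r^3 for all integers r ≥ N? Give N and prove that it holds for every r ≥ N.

At r = 9: 19683 < 40095, so the inequality fails and N ≥ 10. We prove 3^r ≥ 55r^3 for all r ≥ 10.
For the base case r = 10: 3^r = 59049 and 55r^3 = 55000, so 59049 ≥ 55000.
For the inductive step, assume it holds for an arbitrary i ≥ 10, so 3^i ≥ 55i^3.
Then 3^(i + 1) = 3·(3^i) ≥ 3·(55i^3).
Also, for i ≥ 10 we have 3·(55i^3) ≥ 55(i+1)^3, since 3 ≥ (1 + 1/i)^3 for all i ≥ 10.
Combining, 3^(i + 1) ≥ 55(i+1)^3.
By induction, the statement is established for all r ≥ 10.
Hence the smallest such N is 10.

N = 10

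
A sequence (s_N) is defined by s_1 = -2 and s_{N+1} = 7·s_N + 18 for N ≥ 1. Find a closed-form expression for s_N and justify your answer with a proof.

Computing the first terms: s_1 = -2, s_2 = 4, s_3 = 46. This suggests s_N = 7^(N - 1) - 3.
For the base case N = 1: the formula gives -2 = -2 = s_1.
For the inductive step, assume it holds for an arbitrary i ≥ 1, so s_i = 7^(i - 1) - 3.
Then s_{i+1} = 7·s_i + 18 = 7·(7^(i - 1) - 3) + 18 = 7^i - 3 = 7^((i+1) - 1) - 3,
which is the claimed formula at N = i+1.
By the principle of mathematical induction, the result holds for all N ≥ 1.

s_N = 7^(N - 1) - 3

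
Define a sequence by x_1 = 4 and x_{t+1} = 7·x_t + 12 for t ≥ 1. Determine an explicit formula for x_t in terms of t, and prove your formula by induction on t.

Computing the first terms: x_1 = 4, x_2 = 40, x_3 = 292. This suggests x_t = 6·7^(t - 1) - 2.
Base step (t = 1): the formula gives 4 = 4 = x_1.
For the inductive step, assume it holds for an arbitrary r ≥ 1, so x_r = 6·7^(r - 1) - 2.
Then x_{r+1} = 7·x_r + 12 = 7·(6·7^(r - 1) - 2) + 12 = 6·7^r - 2 = 6·7^((r+1) - 1) - 2,
which is the claimed formula at t = r+1.
By induction, the statement is established for all t ≥ 1.

x_t = 6·7^(t - 1) - 2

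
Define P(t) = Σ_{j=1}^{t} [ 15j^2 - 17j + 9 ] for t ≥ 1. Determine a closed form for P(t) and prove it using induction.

P(t) = t(5t^2 - t + 3)

We claim P(t) = t(5t^2 - t + 3) for all t ≥ 1.
Base step (t = 1): P(1) = 7, and the closed form gives 7. They agree.
For the inductive step, assume it holds for an arbitrary j ≥ 1, so P(j) = j(5j^2 - j + 3).
Then P(j+1) = P(j) + (15j^2 + 13j + 7) = (j(5j^2 - j + 3)) + (15j^2 + 13j + 7).
Simplifying, P(j+1) = (j + 1)(5j^2 + 9j + 7) = (j+1)(5(j+1)^2 - (j+1) + 3),
which is the closed form with t = j+1.
This completes the induction.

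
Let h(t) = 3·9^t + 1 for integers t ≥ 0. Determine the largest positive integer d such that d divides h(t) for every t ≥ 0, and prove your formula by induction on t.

Computing the first values: h(0) = 4 and h(1) = 28; gcd(4, 28) = 4, so d ≤ 4.
We prove 4 | 3·9^t + 1 for all t ≥ 0 by induction on t.
Base case (t = 0): h(0) = 4 = 4·(1), so 4 | h(0).
Inductive step: assume the claim holds for t = p, i.e. 4 | h(p). Then
h(p+1) = 3·9^(p+1) + 1 = 9·(3·9^p + 1) - 8 = 9·h(p) - 8. The first term is divisible by 4 by the inductive hypothesis, and -8 is divisible by 4. Hence 4 | h(p+1).
Hence, by induction on t, the claim holds for every t ≥ 0.
Therefore the largest such d is 4.

d = 4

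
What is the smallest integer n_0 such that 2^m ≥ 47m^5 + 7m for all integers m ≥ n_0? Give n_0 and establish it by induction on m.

At m = 30: 1073741824 < 1142100210, so the inequality fails and n_0 ≥ 31. We prove 2^m ≥ 47m^5 + 7m for all m ≥ 31.
Base case (m = 31): 2^m = 2147483648 and 47m^5 + 7m = 1345570314, so 2147483648 ≥ 1345570314.
Suppose the result is true for m = i, so 2^i ≥ 47i^5 + 7i.
Then 2^(i + 1) = 2·(2^i) ≥ 2·(47i^5 + 7i).
Also, for i ≥ 31 we have 2·(47i^5 + 7i) ≥ 47(i+1)^5 + 7(i+1), since 2·(47i^5 + 7i) − (47(i+1)^5 + 7(i+1)) = 47i^5 - 235i^4 - 470i^3 - 470i^2 - 228i - 54, which is nonnegative for all i ≥ 31.
Combining, 2^(i + 1) ≥ 47(i+1)^5 + 7(i+1).
By induction, the statement is established for all m ≥ 31.
Hence the smallest such n_0 is 31.

n_0 = 31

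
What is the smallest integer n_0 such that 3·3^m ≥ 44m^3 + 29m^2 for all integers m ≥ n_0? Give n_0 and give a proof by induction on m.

n_0 = 9

At m = 8: 19683 < 24384, so the inequality fails and n_0 ≥ 9. We prove 3·3^m ≥ 44m^3 + 29m^2 for all m ≥ 9.
When m = 9: 3·3^m = 59049 and 44m^3 + 29m^2 = 34425, so 59049 ≥ 34425.
For the inductive step, assume it holds for an arbitrary i ≥ 9, so 3·3^i ≥ 44i^3 + 29i^2.
Then 3·3^(i + 1) = 3·(3·3^i) ≥ 3·(44i^3 + 29i^2).
Also, for i ≥ 9 we have 3·(44i^3 + 29i^2) ≥ 44(i+1)^3 + 29(i+1)^2, since 3·(44i^3 + 29i^2) − (44(i+1)^3 + 29(i+1)^2) = 88i^3 - 74i^2 - 190i - 73, which is nonnegative for all i ≥ 9.
Combining, 3·3^(i + 1) ≥ 44(i+1)^3 + 29(i+1)^2.
By the principle of mathematical induction, the result holds for all m ≥ 9.
Hence the smallest such n_0 is 9.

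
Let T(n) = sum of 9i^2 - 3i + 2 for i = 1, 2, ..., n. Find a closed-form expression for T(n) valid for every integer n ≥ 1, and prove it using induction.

We claim T(n) = n(3n^2 + 3n + 2) for all n ≥ 1.
Base step (n = 1): T(1) = 8, and the closed form gives 8. They agree.
Inductive step: assume the claim holds for n = i, so T(i) = i(3i^2 + 3i + 2).
Then T(i+1) = T(i) + (9i^2 + 15i + 8) = (i(3i^2 + 3i + 2)) + (9i^2 + 15i + 8).
Simplifying, T(i+1) = (i + 1)(3i^2 + 9i + 8) = (i+1)(3(i+1)^2 + 3(i+1) + 2),
which is the closed form with n = i+1.
This completes the induction.

T(n) = n(3n^2 + 3n + 2)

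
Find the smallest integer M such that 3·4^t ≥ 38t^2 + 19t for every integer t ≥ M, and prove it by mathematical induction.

At t = 3: 192 < 399, so the inequality fails and M ≥ 4. We prove 3·4^t ≥ 38t^2 + 19t for all t ≥ 4.
For the base case t = 4: 3·4^t = 768 and 38t^2 + 19t = 684, so 768 ≥ 684.
For the inductive step, assume it holds for an arbitrary r ≥ 4, so 3·4^r ≥ 38r^2 + 19r.
Then 3·4^(r + 1) = 4·(3·4^r) ≥ 4·(38r^2 + 19r).
Also, for r ≥ 4 we have 4·(38r^2 + 19r) ≥ 38(r+1)^2 + 19(r+1), since 4·(38r^2 + 19r) − (38(r+1)^2 + 19(r+1)) = 114r^2 - 19r - 57, which is nonnegative for all r ≥ 4.
Combining, 3·4^(r + 1) ≥ 38(r+1)^2 + 19(r+1).
This completes the induction.
Hence the smallest such M is 4.

M = 4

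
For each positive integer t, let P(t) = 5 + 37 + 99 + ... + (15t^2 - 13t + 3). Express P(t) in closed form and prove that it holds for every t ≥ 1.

P(t) = t(5t^2 + t - 1)

We claim P(t) = t(5t^2 + t - 1) for all t ≥ 1.
Base step (t = 1): P(1) = 5, and the closed form gives 5. They agree.
Suppose the result is true for t = i, so P(i) = i(5i^2 + i - 1).
Then P(i+1) = P(i) + (15i^2 + 17i + 5) = (i(5i^2 + i - 1)) + (15i^2 + 17i + 5).
Simplifying, P(i+1) = (i + 1)(5i^2 + 11i + 5) = (i+1)(5(i+1)^2 + (i+1) - 1),
which is the closed form with t = i+1.
Hence, by induction on t, the claim holds for every t ≥ 1.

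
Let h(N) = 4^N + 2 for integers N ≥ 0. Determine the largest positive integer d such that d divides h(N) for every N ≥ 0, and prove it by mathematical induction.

d = 3

Computing the first values: h(0) = 3 and h(1) = 6; gcd(3, 6) = 3, so d ≤ 3.
We prove 3 | 4^N + 2 for all N ≥ 0 by induction on N.
For the base case N = 0: h(0) = 3 = 3·(1), so 3 | h(0).
Inductive step: assume the claim holds for N = m, i.e. 3 | h(m). Then
h(m+1) = 4^(m+1) + 2 = 4·(4^m + 2) - 6 = 4·h(m) - 6. The first term is divisible by 3 by the inductive hypothesis, and -6 is divisible by 3. Hence 3 | h(m+1).
This completes the induction.
Therefore the largest such d is 3.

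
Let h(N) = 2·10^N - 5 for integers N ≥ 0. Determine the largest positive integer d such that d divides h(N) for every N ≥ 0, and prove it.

Computing the first values: h(0) = -3 and h(1) = 15; gcd(-3, 15) = 3, so d ≤ 3.
We prove 3 | 2·10^N - 5 for all N ≥ 0 by induction on N.
Base case (N = 0): h(0) = -3 = 3·(-1), so 3 | h(0).
Inductive step: assume the claim holds for N = k, i.e. 3 | h(k). Then
h(k+1) = 2·10^(k+1) - 5 = 10·(2·10^k - 5) + 45 = 10·h(k) + 45. The first term is divisible by 3 by the inductive hypothesis, and 45 is divisible by 3. Hence 3 | h(k+1).
This completes the induction.
Therefore the largest such d is 3.

d = 3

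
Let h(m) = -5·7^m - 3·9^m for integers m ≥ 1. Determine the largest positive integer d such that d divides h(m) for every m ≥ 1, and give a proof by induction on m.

Computing the first values: h(1) = -62 and h(2) = -488; gcd(-62, -488) = 2, so d ≤ 2.
We prove 2 | -5·7^m - 3·9^m for all m ≥ 1 by induction on m.
When m = 1: h(1) = -62 = 2·(-31), so 2 | h(1).
Inductive step: assume the claim holds for m = p, i.e. 2 | h(p). Then
h(p+1) − 9·h(p) = (-5·7^(p+1) - 3·9^(p+1)) − 9·(-5·7^p - 3·9^p) = (-5)·7^p·(7 − 9) = (10)·7^p. Since 2 | h(p) by the inductive hypothesis, 2 | 9·h(p); and 2 | 10 since 10 = 2·5. Therefore 2 | h(p+1).
This completes the induction.
Therefore the largest such d is 2.

d = 2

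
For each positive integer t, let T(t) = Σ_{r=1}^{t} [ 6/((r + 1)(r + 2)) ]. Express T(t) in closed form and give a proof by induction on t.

T(t) = 3t/(t + 2)

We claim T(t) = 3t/(t + 2) for all t ≥ 1.
When t = 1: T(1) = 1, and the closed form gives 1. They agree.
Suppose the result is true for t = r, so T(r) = 3r/(r + 2).
Then T(r+1) = T(r) + (6/((r + 2)(r + 3))) = (3r/(r + 2)) + (6/((r + 2)(r + 3))).
Simplifying, T(r+1) = 3(r + 1)/(r + 3) = 3(r+1)/((r+1) + 2),
which is the closed form with t = r+1.
By induction, the statement is established for all t ≥ 1.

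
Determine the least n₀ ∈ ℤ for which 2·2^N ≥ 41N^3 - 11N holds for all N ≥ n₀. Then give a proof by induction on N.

At N = 16: 131072 < 167760, so the inequality fails and n₀ ≥ 17. We prove 2·2^N ≥ 41N^3 - 11N for all N ≥ 17.
For the base case N = 17: 2·2^N = 262144 and 41N^3 - 11N = 201246, so 262144 ≥ 201246.
Inductive step: assume the claim holds for N = j, so 2·2^j ≥ 41j^3 - 11j.
Then 2·2^(j + 1) = 2·(2·2^j) ≥ 2·(41j^3 - 11j).
Also, for j ≥ 17 we have 2·(41j^3 - 11j) ≥ 41(j+1)^3 - 11(j+1), since 2·(41j^3 - 11j) − (41(j+1)^3 - 11(j+1)) = 41j^3 - 123j^2 - 134j - 30, which is nonnegative for all j ≥ 17.
Combining, 2·2^(j + 1) ≥ 41(j+1)^3 - 11(j+1).
Hence, by induction on N, the claim holds for every N ≥ 17.
Hence the smallest such n₀ is 17.

n₀ = 17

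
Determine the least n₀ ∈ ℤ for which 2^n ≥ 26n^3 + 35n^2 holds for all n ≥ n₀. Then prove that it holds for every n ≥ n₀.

n₀ = 18

At n = 17: 131072 < 137853, so the inequality fails and n₀ ≥ 18. We prove 2^n ≥ 26n^3 + 35n^2 for all n ≥ 18.
Base step (n = 18): 2^n = 262144 and 26n^3 + 35n^2 = 162972, so 262144 ≥ 162972.
Inductive step: suppose the statement holds for some k ≥ 18, so 2^k ≥ 26k^3 + 35k^2.
Then 2^(k + 1) = 2·(2^k) ≥ 2·(26k^3 + 35k^2).
Also, for k ≥ 18 we have 2·(26k^3 + 35k^2) ≥ 26(k+1)^3 + 35(k+1)^2, since 2·(26k^3 + 35k^2) − (26(k+1)^3 + 35(k+1)^2) = 26k^3 - 43k^2 - 148k - 61, which is nonnegative for all k ≥ 18.
Combining, 2^(k + 1) ≥ 26(k+1)^3 + 35(k+1)^2.
Hence, by induction on n, the claim holds for every n ≥ 18.
Hence the smallest such n₀ is 18.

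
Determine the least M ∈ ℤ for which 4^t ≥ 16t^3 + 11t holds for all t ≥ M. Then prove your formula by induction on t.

At t = 5: 1024 < 2055, so the inequality fails and M ≥ 6. We prove 4^t ≥ 16t^3 + 11t for all t ≥ 6.
For the base case t = 6: 4^t = 4096 and 16t^3 + 11t = 3522, so 4096 ≥ 3522.
Suppose the result is true for t = p, so 4^p ≥ 16p^3 + 11p.
Then 4^(p + 1) = 4·(4^p) ≥ 4·(16p^3 + 11p).
Also, for p ≥ 6 we have 4·(16p^3 + 11p) ≥ 16(p+1)^3 + 11(p+1), since 4·(16p^3 + 11p) − (16(p+1)^3 + 11(p+1)) = 48p^3 - 48p^2 - 15p - 27, which is nonnegative for all p ≥ 6.
Combining, 4^(p + 1) ≥ 16(p+1)^3 + 11(p+1).
By the principle of mathematical induction, the result holds for all t ≥ 6.
Hence the smallest such M is 6.

M = 6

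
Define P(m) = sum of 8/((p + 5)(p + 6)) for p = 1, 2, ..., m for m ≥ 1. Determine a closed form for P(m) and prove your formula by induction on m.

P(m) = 4m/(3(m + 6))

We claim P(m) = 4m/(3(m + 6)) for all m ≥ 1.
Base step (m = 1): P(1) = 4/21, and the closed form gives 4/21. They agree.
Inductive step: assume the claim holds for m = p, so P(p) = 4p/(3(p + 6)).
Then P(p+1) = P(p) + (8/((p + 6)(p + 7))) = (4p/(3(p + 6))) + (8/((p + 6)(p + 7))).
Simplifying, P(p+1) = 4(p + 1)/(3(p + 7)) = 4(p+1)/(3((p+1) + 6)),
which is the closed form with m = p+1.
Hence, by induction on m, the claim holds for every m ≥ 1.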